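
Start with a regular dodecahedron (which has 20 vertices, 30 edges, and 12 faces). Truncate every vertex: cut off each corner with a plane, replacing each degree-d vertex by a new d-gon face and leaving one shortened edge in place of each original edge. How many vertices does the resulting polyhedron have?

60

Truncation replaces each original edge-end by a new vertex, so V′ = 2E = 60.
Each original edge survives, and each old vertex of degree d contributes d new edges; summing degrees gives Σd = 2E, so E′ = E + 2E = 3E = 90.
Each original face survives and each original vertex becomes one new face: F′ = F + V = 32.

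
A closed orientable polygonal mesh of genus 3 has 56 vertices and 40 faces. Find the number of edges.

100

For a closed orientable surface of genus 3, χ = 2 − 2·3 = -4.
E = V + F − (-4) = 56 + 40 − (-4) = 100.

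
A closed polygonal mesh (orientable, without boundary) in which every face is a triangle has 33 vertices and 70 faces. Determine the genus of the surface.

2

Every face is a triangle, so 2E = 3·70 = 210, giving E = 105.
χ = V − E + F = 33 − 105 + 70 = -2.
For a closed orientable surface χ = 2 − 2g, so g = (2 − (-2))/2 = 2.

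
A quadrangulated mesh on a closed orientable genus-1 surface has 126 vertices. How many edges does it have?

χ = 2 − 2·1 = 0, and every face is a square so 4F = 2E.
V − E + F = 0 with E = 4F/2 gives 126 − (4/2 − 1)·F = 0, so F = 126 and E = 252.

252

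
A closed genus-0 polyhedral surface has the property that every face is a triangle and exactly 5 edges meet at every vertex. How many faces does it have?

Each face has 3 edges and each edge borders two faces, so 2E = 3F.
Each vertex has degree 5, so 5V = 2E and hence V = 3F/5.
Euler: V − E + F = 2 ⇒ (3F/5) − (3F/2) + F = 2.
Multiply by 10: (6 − 15 + 10)F = 20, i.e. 1F = 20.
So F = 20, E = 3·20/2 = 30, V = 3·20/5 = 12.

20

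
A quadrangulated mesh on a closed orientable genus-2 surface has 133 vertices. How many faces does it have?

χ = 2 − 2·2 = -2, and every face is a square so 4F = 2E.
V − E + F = -2 with E = 4F/2 gives 133 − (4/2 − 1)·F = -2, so F = 135 and E = 270.

135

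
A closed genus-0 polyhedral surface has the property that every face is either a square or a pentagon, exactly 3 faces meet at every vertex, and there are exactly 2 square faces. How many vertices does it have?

Let x be the number of pentagons; then F = 2 + x.
Edge–face incidences: 2E = 4·2 + 5·x = 8 + 5x.
Every vertex has degree 3, so 3V = 2E.
Euler: V − E + F = 2 ⇒ (2E)/3 − E + (2 + x) = 2.
Multiply by 6: 2·(2E) − 3·(2E) + 6·(2 + x) = 12, i.e. 12 + 6x − (8 + 5x) = 12.
Collecting terms: x + 4 = 12, so x = 8.
Then 2E = 8 + 5·8 = 48, so E = 24, V = 2E/3 = 16, F = 2 + 8 = 10.

16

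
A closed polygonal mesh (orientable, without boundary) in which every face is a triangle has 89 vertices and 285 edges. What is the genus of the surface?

4

Every face is a triangle and each edge borders two faces, so 3F = 2·285, giving F = 190.
χ = V − E + F = 89 − 285 + 190 = -6.
For a closed orientable surface χ = 2 − 2g, so g = (2 − (-6))/2 = 4.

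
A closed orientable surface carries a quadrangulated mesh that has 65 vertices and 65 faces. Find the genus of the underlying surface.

Every face is a square, so 2E = 4·65 = 260, giving E = 130.
χ = V − E + F = 65 − 130 + 65 = 0.
For a closed orientable surface χ = 2 − 2g, so g = (2 − (0))/2 = 1.

1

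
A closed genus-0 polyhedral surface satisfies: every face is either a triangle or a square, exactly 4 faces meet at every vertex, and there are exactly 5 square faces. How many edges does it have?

22

Let x be the number of triangles; then F = 5 + x.
Edge–face incidences: 2E = 4·5 + 3·x = 20 + 3x.
Every vertex has degree 4, so 4V = 2E.
Euler: V − E + F = 2 ⇒ (2E)/4 − E + (5 + x) = 2.
Multiply by 8: 2·(2E) − 4·(2E) + 8·(5 + x) = 16, i.e. 40 + 8x − 2·(20 + 3x) = 16.
Collecting terms: 2x = 16, so x = 8.
Then 2E = 20 + 3·8 = 44, so E = 22, V = 2E/4 = 11, F = 5 + 8 = 13.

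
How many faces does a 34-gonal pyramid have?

A pyramid on an n-gon base has one n-gon and n triangles: V = 34 + 1 = 35, E = 2·34 = 68, F = 34 + 1 = 35.

35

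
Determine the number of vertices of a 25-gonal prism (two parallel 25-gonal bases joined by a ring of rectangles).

A prism on an n-gon has two n-gon bases and n rectangular sides: V = 2·25 = 50, E = 3·25 = 75, F = 25 + 2 = 27.

50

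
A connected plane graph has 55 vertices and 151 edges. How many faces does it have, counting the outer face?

Euler's formula for a connected plane graph: V − E + F = 2, so F = 2 − 55 + 151 = 98.

98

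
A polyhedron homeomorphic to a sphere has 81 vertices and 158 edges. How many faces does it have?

79

Here V − E + F = 2.
F = 2 − V + E = 2 − 81 + 158 = 79.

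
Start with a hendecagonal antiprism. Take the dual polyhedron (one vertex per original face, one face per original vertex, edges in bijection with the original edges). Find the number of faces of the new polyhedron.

22

The base solid has V = 22, E = 44, F = 24.
The dual swaps V and F and preserves E: V′ = F = 24, E′ = E = 44, F′ = V = 22.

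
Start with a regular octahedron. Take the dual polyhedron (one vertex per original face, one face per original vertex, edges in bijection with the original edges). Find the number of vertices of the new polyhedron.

8

The base solid has V = 6, E = 12, F = 8.
The dual swaps V and F and preserves E: V′ = F = 8, E′ = E = 12, F′ = V = 6.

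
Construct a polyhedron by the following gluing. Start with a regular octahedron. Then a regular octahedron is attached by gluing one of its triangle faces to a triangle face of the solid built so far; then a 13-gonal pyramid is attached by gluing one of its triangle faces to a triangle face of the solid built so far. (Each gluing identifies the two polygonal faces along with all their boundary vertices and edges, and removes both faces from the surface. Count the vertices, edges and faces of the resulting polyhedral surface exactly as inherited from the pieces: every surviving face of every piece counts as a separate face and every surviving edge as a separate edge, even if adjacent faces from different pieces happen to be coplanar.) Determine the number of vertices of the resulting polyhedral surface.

A regular octahedron: V=6, E=12, F=8.
Attach a regular octahedron (V=6, E=12, F=8) along a 3-gon: merge 3 vertices and 3 edges, delete both glued faces → V=9, E=21, F=14.
Attach a 13-gonal pyramid (V=14, E=26, F=14) along a 3-gon: merge 3 vertices and 3 edges, delete both glued faces → V=20, E=44, F=26.
Check: V − E + F = 20 − 44 + 26 = 2.

20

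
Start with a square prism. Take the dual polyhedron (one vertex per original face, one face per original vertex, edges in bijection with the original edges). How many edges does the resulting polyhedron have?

12

The base solid has V = 8, E = 12, F = 6.
The dual swaps V and F and preserves E: V′ = F = 6, E′ = E = 12, F′ = V = 8.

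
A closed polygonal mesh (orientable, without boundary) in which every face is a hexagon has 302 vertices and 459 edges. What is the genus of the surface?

3

Every face is a hexagon and each edge borders two faces, so 6F = 2·459, giving F = 153.
χ = V − E + F = 302 − 459 + 153 = -4.
For a closed orientable surface χ = 2 − 2g, so g = (2 − (-4))/2 = 3.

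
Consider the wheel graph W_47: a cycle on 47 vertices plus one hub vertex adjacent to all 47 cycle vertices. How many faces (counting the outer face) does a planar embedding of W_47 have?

48

W_47 has V = 47 + 1 = 48 vertices and E = 2·47 = 94 edges.
By Euler's formula F = 2 − V + E = 2 − 48 + 94 = 48.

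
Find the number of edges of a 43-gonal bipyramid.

129

A bipyramid over an n-gon has 2n triangular faces and n + 2 vertices: V = 43 + 2 = 45, E = 3·43 = 129, F = 2·43 = 86.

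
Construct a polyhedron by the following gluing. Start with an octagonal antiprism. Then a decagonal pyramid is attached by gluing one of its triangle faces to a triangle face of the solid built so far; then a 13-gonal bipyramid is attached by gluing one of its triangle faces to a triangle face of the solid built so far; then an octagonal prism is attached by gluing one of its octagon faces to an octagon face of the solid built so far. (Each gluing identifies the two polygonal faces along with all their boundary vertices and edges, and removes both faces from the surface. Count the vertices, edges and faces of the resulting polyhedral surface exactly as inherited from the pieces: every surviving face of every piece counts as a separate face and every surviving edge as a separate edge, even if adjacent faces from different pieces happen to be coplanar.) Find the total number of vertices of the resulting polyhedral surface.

44

An octagonal antiprism: V=16, E=32, F=18.
Attach a decagonal pyramid (V=11, E=20, F=11) along a 3-gon: merge 3 vertices and 3 edges, delete both glued faces → V=24, E=49, F=27.
Attach a 13-gonal bipyramid (V=15, E=39, F=26) along a 3-gon: merge 3 vertices and 3 edges, delete both glued faces → V=36, E=85, F=51.
Attach an octagonal prism (V=16, E=24, F=10) along an 8-gon: merge 8 vertices and 8 edges, delete both glued faces → V=44, E=101, F=59.
Check: V − E + F = 44 − 101 + 59 = 2.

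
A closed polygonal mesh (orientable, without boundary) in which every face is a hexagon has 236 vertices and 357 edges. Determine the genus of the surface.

2

Every face is a hexagon and each edge borders two faces, so 6F = 2·357, giving F = 119.
χ = V − E + F = 236 − 357 + 119 = -2.
For a closed orientable surface χ = 2 − 2g, so g = (2 − (-2))/2 = 2.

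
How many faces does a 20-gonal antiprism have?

42

An antiprism on an n-gon has two n-gon caps and 2n triangles: V = 2·20 = 40, E = 4·20 = 80, F = 2·20 + 2 = 42.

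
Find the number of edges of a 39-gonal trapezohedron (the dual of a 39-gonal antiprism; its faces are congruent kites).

The n-trapezohedron (dual of the n-antiprism) has V = 2·39 + 2 = 80, E = 4·39 = 156, F = 2·39 = 78.

156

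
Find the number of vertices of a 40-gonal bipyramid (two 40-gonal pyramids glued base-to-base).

A bipyramid over an n-gon has 2n triangular faces and n + 2 vertices: V = 40 + 2 = 42, E = 3·40 = 120, F = 2·40 = 80.

42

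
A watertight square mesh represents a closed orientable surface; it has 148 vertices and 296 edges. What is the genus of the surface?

Every face is a square and each edge borders two faces, so 4F = 2·296, giving F = 148.
χ = V − E + F = 148 − 296 + 148 = 0.
For a closed orientable surface χ = 2 − 2g, so g = (2 − (0))/2 = 1.

1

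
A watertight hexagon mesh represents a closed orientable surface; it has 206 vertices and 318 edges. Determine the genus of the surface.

Every face is a hexagon and each edge borders two faces, so 6F = 2·318, giving F = 106.
χ = V − E + F = 206 − 318 + 106 = -6.
For a closed orientable surface χ = 2 − 2g, so g = (2 − (-6))/2 = 4.

4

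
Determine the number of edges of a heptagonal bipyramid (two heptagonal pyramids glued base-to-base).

A bipyramid over an n-gon has 2n triangular faces and n + 2 vertices: V = 7 + 2 = 9, E = 3·7 = 21, F = 2·7 = 14.

21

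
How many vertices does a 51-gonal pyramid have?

52

A pyramid on an n-gon base has one n-gon and n triangles: V = 51 + 1 = 52, E = 2·51 = 102, F = 51 + 1 = 52.
Check: V − E + F = 52 − 102 + 52 = 2.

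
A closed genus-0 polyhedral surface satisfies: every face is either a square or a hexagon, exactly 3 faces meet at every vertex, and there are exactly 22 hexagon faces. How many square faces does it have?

Let x be the number of squares; then F = 22 + x.
Edge–face incidences: 2E = 6·22 + 4·x = 132 + 4x.
Every vertex has degree 3, so 3V = 2E.
Euler: V − E + F = 2 ⇒ (2E)/3 − E + (22 + x) = 2.
Multiply by 6: 2·(2E) − 3·(2E) + 6·(22 + x) = 12, i.e. 132 + 6x − (132 + 4x) = 12.
Collecting terms: 2x = 12, so x = 6.
Then 2E = 132 + 4·6 = 156, so E = 78, V = 2E/3 = 52, F = 22 + 6 = 28.

6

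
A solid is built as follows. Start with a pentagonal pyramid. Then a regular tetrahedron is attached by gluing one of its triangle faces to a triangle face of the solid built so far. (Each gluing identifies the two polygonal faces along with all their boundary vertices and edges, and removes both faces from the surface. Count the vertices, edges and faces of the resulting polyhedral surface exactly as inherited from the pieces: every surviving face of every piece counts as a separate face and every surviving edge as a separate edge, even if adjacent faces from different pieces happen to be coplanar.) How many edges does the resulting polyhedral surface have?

A pentagonal pyramid: V=6, E=10, F=6.
Attach a regular tetrahedron (V=4, E=6, F=4) along a 3-gon: merge 3 vertices and 3 edges, delete both glued faces → V=7, E=13, F=8.
Check: V − E + F = 7 − 13 + 8 = 2.

13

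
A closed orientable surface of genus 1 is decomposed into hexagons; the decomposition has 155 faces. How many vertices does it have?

310

χ = 2 − 2·1 = 0, and every face is a hexagon so 6F = 2E.
E = 6·155/2 = 465. Then V = 0 + E − F = 0 + 465 − 155 = 310.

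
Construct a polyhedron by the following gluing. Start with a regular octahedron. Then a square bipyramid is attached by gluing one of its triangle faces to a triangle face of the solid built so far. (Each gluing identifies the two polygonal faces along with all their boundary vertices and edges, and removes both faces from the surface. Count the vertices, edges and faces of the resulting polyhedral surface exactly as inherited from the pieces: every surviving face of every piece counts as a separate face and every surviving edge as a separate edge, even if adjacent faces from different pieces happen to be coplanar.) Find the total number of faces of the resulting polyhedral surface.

A regular octahedron: V=6, E=12, F=8.
Attach a square bipyramid (V=6, E=12, F=8) along a 3-gon: merge 3 vertices and 3 edges, delete both glued faces → V=9, E=21, F=14.
Check: V − E + F = 9 − 21 + 14 = 2.

14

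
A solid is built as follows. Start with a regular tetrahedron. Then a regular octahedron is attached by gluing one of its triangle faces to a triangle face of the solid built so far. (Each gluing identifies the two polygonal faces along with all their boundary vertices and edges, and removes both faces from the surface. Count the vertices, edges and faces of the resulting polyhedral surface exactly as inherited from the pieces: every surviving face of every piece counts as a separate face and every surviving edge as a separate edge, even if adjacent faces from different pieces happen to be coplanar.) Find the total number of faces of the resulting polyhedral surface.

A regular tetrahedron: V=4, E=6, F=4.
Attach a regular octahedron (V=6, E=12, F=8) along a 3-gon: merge 3 vertices and 3 edges, delete both glued faces → V=7, E=15, F=10.
Check: V − E + F = 7 − 15 + 10 = 2.

10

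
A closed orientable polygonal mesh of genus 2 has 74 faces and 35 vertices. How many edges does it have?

For a closed orientable surface of genus 2, χ = 2 − 2·2 = -2.
E = V + F − (-2) = 35 + 74 − (-2) = 111.

111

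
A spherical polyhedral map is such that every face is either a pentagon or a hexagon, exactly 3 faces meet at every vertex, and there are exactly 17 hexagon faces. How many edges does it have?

Let x be the number of pentagons; then F = 17 + x.
Edge–face incidences: 2E = 6·17 + 5·x = 102 + 5x.
Every vertex has degree 3, so 3V = 2E.
Euler: V − E + F = 2 ⇒ (2E)/3 − E + (17 + x) = 2.
Multiply by 6: 2·(2E) − 3·(2E) + 6·(17 + x) = 12, i.e. 102 + 6x − (102 + 5x) = 12.
Collecting terms: x = 12.
Then 2E = 102 + 5·12 = 162, so E = 81, V = 2E/3 = 54, F = 17 + 12 = 29.

81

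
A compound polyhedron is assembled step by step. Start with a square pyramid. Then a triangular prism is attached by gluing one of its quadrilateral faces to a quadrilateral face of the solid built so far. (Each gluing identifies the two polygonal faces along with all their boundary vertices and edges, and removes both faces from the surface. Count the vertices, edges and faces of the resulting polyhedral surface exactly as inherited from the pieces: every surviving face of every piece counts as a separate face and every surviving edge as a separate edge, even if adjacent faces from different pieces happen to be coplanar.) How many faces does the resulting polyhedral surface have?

A square pyramid: V=5, E=8, F=5.
Attach a triangular prism (V=6, E=9, F=5) along a 4-gon: merge 4 vertices and 4 edges, delete both glued faces → V=7, E=13, F=8.
Check: V − E + F = 7 − 13 + 8 = 2.

8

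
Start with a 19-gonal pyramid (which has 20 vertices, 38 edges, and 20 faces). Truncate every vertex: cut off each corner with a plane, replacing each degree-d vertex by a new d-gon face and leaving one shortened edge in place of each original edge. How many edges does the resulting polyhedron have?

Truncation replaces each original edge-end by a new vertex, so V′ = 2E = 76.
Each original edge survives, and each old vertex of degree d contributes d new edges; summing degrees gives Σd = 2E, so E′ = E + 2E = 3E = 114.
Each original face survives and each original vertex becomes one new face: F′ = F + V = 40.

114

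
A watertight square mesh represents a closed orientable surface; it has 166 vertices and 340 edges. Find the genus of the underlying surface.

Every face is a square and each edge borders two faces, so 4F = 2·340, giving F = 170.
χ = V − E + F = 166 − 340 + 170 = -4.
For a closed orientable surface χ = 2 − 2g, so g = (2 − (-4))/2 = 3.

3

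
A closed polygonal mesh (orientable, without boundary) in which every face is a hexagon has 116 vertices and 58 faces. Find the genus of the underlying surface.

Every face is a hexagon, so 2E = 6·58 = 348, giving E = 174.
χ = V − E + F = 116 − 174 + 58 = 0.
For a closed orientable surface χ = 2 − 2g, so g = (2 − (0))/2 = 1.

1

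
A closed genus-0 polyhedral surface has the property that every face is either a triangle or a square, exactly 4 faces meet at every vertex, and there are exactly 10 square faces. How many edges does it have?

32

Let x be the number of triangles; then F = 10 + x.
Edge–face incidences: 2E = 4·10 + 3·x = 40 + 3x.
Every vertex has degree 4, so 4V = 2E.
Euler: V − E + F = 2 ⇒ (2E)/4 − E + (10 + x) = 2.
Multiply by 8: 2·(2E) − 4·(2E) + 8·(10 + x) = 16, i.e. 80 + 8x − 2·(40 + 3x) = 16.
Collecting terms: 2x = 16, so x = 8.
Then 2E = 40 + 3·8 = 64, so E = 32, V = 2E/4 = 16, F = 10 + 8 = 18.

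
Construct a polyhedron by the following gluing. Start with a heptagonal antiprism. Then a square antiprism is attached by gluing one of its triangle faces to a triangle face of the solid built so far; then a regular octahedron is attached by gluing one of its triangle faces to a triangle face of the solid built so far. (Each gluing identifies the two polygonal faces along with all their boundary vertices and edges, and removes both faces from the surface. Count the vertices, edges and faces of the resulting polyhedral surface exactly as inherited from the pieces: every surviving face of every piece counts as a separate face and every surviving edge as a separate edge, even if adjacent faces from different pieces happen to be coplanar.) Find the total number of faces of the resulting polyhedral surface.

30

A heptagonal antiprism: V=14, E=28, F=16.
Attach a square antiprism (V=8, E=16, F=10) along a 3-gon: merge 3 vertices and 3 edges, delete both glued faces → V=19, E=41, F=24.
Attach a regular octahedron (V=6, E=12, F=8) along a 3-gon: merge 3 vertices and 3 edges, delete both glued faces → V=22, E=50, F=30.
Check: V − E + F = 22 − 50 + 30 = 2.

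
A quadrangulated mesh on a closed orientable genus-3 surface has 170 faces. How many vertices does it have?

χ = 2 − 2·3 = -4, and every face is a square so 4F = 2E.
E = 4·170/2 = 340. Then V = -4 + E − F = -4 + 340 − 170 = 166.

166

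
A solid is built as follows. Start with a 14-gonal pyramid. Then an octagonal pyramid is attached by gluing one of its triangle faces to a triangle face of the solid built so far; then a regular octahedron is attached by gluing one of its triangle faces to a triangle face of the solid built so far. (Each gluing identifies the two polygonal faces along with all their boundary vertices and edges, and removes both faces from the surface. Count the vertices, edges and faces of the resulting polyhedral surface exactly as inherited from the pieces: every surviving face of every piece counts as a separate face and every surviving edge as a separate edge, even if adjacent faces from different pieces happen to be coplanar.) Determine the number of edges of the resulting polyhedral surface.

A 14-gonal pyramid: V=15, E=28, F=15.
Attach an octagonal pyramid (V=9, E=16, F=9) along a 3-gon: merge 3 vertices and 3 edges, delete both glued faces → V=21, E=41, F=22.
Attach a regular octahedron (V=6, E=12, F=8) along a 3-gon: merge 3 vertices and 3 edges, delete both glued faces → V=24, E=50, F=28.
Check: V − E + F = 24 − 50 + 28 = 2.

50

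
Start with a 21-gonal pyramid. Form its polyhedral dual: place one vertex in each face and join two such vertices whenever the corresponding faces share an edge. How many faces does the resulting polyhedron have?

The base solid has V = 22, E = 42, F = 22.
The dual swaps V and F and preserves E: V′ = F = 22, E′ = E = 42, F′ = V = 22.

22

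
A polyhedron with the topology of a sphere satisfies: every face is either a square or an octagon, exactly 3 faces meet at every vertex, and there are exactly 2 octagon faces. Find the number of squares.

Let x be the number of squares; then F = 2 + x.
Edge–face incidences: 2E = 8·2 + 4·x = 16 + 4x.
Every vertex has degree 3, so 3V = 2E.
Euler: V − E + F = 2 ⇒ (2E)/3 − E + (2 + x) = 2.
Multiply by 6: 2·(2E) − 3·(2E) + 6·(2 + x) = 12, i.e. 12 + 6x − (16 + 4x) = 12.
Collecting terms: 2x − 4 = 12, so 2x = 16, so x = 8.
Then 2E = 16 + 4·8 = 48, so E = 24, V = 2E/3 = 16, F = 2 + 8 = 10.

8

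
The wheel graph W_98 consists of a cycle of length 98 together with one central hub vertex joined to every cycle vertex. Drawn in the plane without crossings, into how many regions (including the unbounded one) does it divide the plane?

W_98 has V = 98 + 1 = 99 vertices and E = 2·98 = 196 edges.
By Euler's formula F = 2 − V + E = 2 − 99 + 196 = 99.

99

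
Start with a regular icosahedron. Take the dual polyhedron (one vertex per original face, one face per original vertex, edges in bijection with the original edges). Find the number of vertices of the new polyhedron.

The base solid has V = 12, E = 30, F = 20.
The dual swaps V and F and preserves E: V′ = F = 20, E′ = E = 30, F′ = V = 12.

20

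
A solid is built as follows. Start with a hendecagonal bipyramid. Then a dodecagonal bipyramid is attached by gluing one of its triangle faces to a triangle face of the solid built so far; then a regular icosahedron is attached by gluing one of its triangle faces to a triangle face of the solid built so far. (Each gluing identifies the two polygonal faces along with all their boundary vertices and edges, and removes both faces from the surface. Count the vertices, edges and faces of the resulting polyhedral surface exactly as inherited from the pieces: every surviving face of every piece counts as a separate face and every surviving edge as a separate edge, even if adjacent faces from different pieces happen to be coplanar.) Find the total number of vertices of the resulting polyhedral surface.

A hendecagonal bipyramid: V=13, E=33, F=22.
Attach a dodecagonal bipyramid (V=14, E=36, F=24) along a 3-gon: merge 3 vertices and 3 edges, delete both glued faces → V=24, E=66, F=44.
Attach a regular icosahedron (V=12, E=30, F=20) along a 3-gon: merge 3 vertices and 3 edges, delete both glued faces → V=33, E=93, F=62.
Check: V − E + F = 33 − 93 + 62 = 2.

33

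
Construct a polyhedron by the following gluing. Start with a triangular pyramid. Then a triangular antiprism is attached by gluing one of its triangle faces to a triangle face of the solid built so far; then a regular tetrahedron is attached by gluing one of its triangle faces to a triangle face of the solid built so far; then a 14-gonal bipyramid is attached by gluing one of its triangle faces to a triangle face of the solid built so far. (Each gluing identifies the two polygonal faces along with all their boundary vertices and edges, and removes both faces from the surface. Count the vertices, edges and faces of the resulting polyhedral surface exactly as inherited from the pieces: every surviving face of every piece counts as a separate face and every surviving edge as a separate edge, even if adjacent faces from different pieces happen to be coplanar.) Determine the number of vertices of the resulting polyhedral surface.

21

A triangular pyramid: V=4, E=6, F=4.
Attach a triangular antiprism (V=6, E=12, F=8) along a 3-gon: merge 3 vertices and 3 edges, delete both glued faces → V=7, E=15, F=10.
Attach a regular tetrahedron (V=4, E=6, F=4) along a 3-gon: merge 3 vertices and 3 edges, delete both glued faces → V=8, E=18, F=12.
Attach a 14-gonal bipyramid (V=16, E=42, F=28) along a 3-gon: merge 3 vertices and 3 edges, delete both glued faces → V=21, E=57, F=38.
Check: V − E + F = 21 − 57 + 38 = 2.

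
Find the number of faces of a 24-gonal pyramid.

25

A pyramid on an n-gon base has one n-gon and n triangles: V = 24 + 1 = 25, E = 2·24 = 48, F = 24 + 1 = 25.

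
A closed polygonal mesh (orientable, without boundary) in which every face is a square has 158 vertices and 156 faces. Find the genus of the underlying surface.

0

Every face is a square, so 2E = 4·156 = 624, giving E = 312.
χ = V − E + F = 158 − 312 + 156 = 2.
For a closed orientable surface χ = 2 − 2g, so g = (2 − (2))/2 = 0.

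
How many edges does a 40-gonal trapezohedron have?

160

The n-trapezohedron (dual of the n-antiprism) has V = 2·40 + 2 = 82, E = 4·40 = 160, F = 2·40 = 80.
Check: V − E + F = 82 − 160 + 80 = 2.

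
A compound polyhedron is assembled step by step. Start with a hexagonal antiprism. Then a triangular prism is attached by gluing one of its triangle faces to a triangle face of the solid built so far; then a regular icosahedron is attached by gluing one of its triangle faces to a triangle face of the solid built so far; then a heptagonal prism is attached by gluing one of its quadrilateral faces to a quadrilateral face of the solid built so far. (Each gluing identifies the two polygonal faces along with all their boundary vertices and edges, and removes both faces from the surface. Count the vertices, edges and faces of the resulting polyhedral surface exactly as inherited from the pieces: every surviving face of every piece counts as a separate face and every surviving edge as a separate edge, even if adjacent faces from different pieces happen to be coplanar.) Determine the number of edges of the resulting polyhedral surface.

A hexagonal antiprism: V=12, E=24, F=14.
Attach a triangular prism (V=6, E=9, F=5) along a 3-gon: merge 3 vertices and 3 edges, delete both glued faces → V=15, E=30, F=17.
Attach a regular icosahedron (V=12, E=30, F=20) along a 3-gon: merge 3 vertices and 3 edges, delete both glued faces → V=24, E=57, F=35.
Attach a heptagonal prism (V=14, E=21, F=9) along a 4-gon: merge 4 vertices and 4 edges, delete both glued faces → V=34, E=74, F=42.
Check: V − E + F = 34 − 74 + 42 = 2.

74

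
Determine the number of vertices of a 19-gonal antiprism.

38

An antiprism on an n-gon has two n-gon caps and 2n triangles: V = 2·19 = 38, E = 4·19 = 76, F = 2·19 + 2 = 40.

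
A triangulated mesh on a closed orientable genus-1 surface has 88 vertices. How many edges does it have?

264

χ = 2 − 2·1 = 0, and every face is a triangle so 3F = 2E.
V − E + F = 0 with E = 3F/2 gives 88 − (3/2 − 1)·F = 0, so F = 176 and E = 264.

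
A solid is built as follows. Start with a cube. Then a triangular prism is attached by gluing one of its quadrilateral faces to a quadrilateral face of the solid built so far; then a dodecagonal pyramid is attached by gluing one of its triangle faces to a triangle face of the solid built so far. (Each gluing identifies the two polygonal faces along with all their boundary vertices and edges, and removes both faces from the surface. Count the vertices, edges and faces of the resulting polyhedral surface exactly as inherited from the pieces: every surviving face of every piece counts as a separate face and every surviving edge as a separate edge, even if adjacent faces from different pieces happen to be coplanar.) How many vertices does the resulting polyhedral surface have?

20

A cube: V=8, E=12, F=6.
Attach a triangular prism (V=6, E=9, F=5) along a 4-gon: merge 4 vertices and 4 edges, delete both glued faces → V=10, E=17, F=9.
Attach a dodecagonal pyramid (V=13, E=24, F=13) along a 3-gon: merge 3 vertices and 3 edges, delete both glued faces → V=20, E=38, F=20.
Check: V − E + F = 20 − 38 + 20 = 2.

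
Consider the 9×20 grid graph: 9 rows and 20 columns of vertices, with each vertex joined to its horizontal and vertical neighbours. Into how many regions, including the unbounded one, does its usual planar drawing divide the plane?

The grid has V = 9·20 = 180 vertices and E = 9·19 + 20·8 = 331 edges.
F = 2 − V + E = 2 − 180 + 331 = 153.

153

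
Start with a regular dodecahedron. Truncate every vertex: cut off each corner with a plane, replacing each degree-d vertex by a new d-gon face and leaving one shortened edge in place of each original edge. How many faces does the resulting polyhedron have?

The base solid has V = 20, E = 30, F = 12.
Truncation replaces each original edge-end by a new vertex, so V′ = 2E = 60.
Each original edge survives, and each old vertex of degree d contributes d new edges; summing degrees gives Σd = 2E, so E′ = E + 2E = 3E = 90.
Each original face survives and each original vertex becomes one new face: F′ = F + V = 32.

32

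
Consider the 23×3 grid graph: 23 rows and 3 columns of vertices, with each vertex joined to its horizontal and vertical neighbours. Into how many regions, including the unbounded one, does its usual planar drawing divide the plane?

45

The grid has V = 23·3 = 69 vertices and E = 23·2 + 3·22 = 112 edges.
F = 2 − V + E = 2 − 69 + 112 = 45.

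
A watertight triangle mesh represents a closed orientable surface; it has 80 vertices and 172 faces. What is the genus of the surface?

4

Every face is a triangle, so 2E = 3·172 = 516, giving E = 258.
χ = V − E + F = 80 − 258 + 172 = -6.
For a closed orientable surface χ = 2 − 2g, so g = (2 − (-6))/2 = 4.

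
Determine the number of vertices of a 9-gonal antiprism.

18

An antiprism on an n-gon has two n-gon caps and 2n triangles: V = 2·9 = 18, E = 4·9 = 36, F = 2·9 + 2 = 20.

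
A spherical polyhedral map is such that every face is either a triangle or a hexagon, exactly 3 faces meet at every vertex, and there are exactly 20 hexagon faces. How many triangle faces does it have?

Let x be the number of triangles; then F = 20 + x.
Edge–face incidences: 2E = 6·20 + 3·x = 120 + 3x.
Every vertex has degree 3, so 3V = 2E.
Euler: V − E + F = 2 ⇒ (2E)/3 − E + (20 + x) = 2.
Multiply by 6: 2·(2E) − 3·(2E) + 6·(20 + x) = 12, i.e. 120 + 6x − (120 + 3x) = 12.
Collecting terms: 3x = 12, so x = 4.
Then 2E = 120 + 3·4 = 132, so E = 66, V = 2E/3 = 44, F = 20 + 4 = 24.

4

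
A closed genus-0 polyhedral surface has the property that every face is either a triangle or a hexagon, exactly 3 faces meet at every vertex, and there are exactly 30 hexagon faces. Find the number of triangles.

Let x be the number of triangles; then F = 30 + x.
Edge–face incidences: 2E = 6·30 + 3·x = 180 + 3x.
Every vertex has degree 3, so 3V = 2E.
Euler: V − E + F = 2 ⇒ (2E)/3 − E + (30 + x) = 2.
Multiply by 6: 2·(2E) − 3·(2E) + 6·(30 + x) = 12, i.e. 180 + 6x − (180 + 3x) = 12.
Collecting terms: 3x = 12, so x = 4.
Then 2E = 180 + 3·4 = 192, so E = 96, V = 2E/3 = 64, F = 30 + 4 = 34.

4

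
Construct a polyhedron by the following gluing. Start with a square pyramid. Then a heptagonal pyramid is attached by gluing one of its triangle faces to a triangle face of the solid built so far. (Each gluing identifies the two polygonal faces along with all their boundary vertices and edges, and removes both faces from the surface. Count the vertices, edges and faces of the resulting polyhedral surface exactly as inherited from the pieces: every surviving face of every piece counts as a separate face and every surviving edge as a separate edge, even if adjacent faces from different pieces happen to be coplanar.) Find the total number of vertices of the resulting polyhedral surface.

10

A square pyramid: V=5, E=8, F=5.
Attach a heptagonal pyramid (V=8, E=14, F=8) along a 3-gon: merge 3 vertices and 3 edges, delete both glued faces → V=10, E=19, F=11.
Check: V − E + F = 10 − 19 + 11 = 2.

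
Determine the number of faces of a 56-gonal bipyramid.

A bipyramid over an n-gon has 2n triangular faces and n + 2 vertices: V = 56 + 2 = 58, E = 3·56 = 168, F = 2·56 = 112.

112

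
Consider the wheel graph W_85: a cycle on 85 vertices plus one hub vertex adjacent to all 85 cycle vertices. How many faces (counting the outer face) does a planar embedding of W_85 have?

86

W_85 has V = 85 + 1 = 86 vertices and E = 2·85 = 170 edges.
By Euler's formula F = 2 − V + E = 2 − 86 + 170 = 86.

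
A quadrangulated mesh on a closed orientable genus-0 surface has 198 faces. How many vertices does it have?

200

χ = 2 − 2·0 = 2, and every face is a square so 4F = 2E.
E = 4·198/2 = 396. Then V = 2 + E − F = 2 + 396 − 198 = 200.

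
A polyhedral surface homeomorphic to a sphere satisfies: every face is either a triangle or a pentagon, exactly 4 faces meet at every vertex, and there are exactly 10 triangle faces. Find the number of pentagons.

2

Let x be the number of pentagons; then F = 10 + x.
Edge–face incidences: 2E = 3·10 + 5·x = 30 + 5x.
Every vertex has degree 4, so 4V = 2E.
Euler: V − E + F = 2 ⇒ (2E)/4 − E + (10 + x) = 2.
Multiply by 8: 2·(2E) − 4·(2E) + 8·(10 + x) = 16, i.e. 80 + 8x − 2·(30 + 5x) = 16.
Collecting terms: −2x + 20 = 16, so −2x = −4, so x = 2.
Then 2E = 30 + 5·2 = 40, so E = 20, V = 2E/4 = 10, F = 10 + 2 = 12.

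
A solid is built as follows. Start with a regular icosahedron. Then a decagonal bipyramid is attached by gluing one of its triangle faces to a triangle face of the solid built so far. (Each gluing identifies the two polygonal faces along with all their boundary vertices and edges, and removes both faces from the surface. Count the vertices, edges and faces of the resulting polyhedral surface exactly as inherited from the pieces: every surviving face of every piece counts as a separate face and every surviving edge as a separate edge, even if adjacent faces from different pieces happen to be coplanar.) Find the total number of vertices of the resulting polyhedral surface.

21

A regular icosahedron: V=12, E=30, F=20.
Attach a decagonal bipyramid (V=12, E=30, F=20) along a 3-gon: merge 3 vertices and 3 edges, delete both glued faces → V=21, E=57, F=38.
Check: V − E + F = 21 − 57 + 38 = 2.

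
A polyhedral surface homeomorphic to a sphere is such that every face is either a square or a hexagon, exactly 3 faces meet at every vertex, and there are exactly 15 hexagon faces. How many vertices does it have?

Let x be the number of squares; then F = 15 + x.
Edge–face incidences: 2E = 6·15 + 4·x = 90 + 4x.
Every vertex has degree 3, so 3V = 2E.
Euler: V − E + F = 2 ⇒ (2E)/3 − E + (15 + x) = 2.
Multiply by 6: 2·(2E) − 3·(2E) + 6·(15 + x) = 12, i.e. 90 + 6x − (90 + 4x) = 12.
Collecting terms: 2x = 12, so x = 6.
Then 2E = 90 + 4·6 = 114, so E = 57, V = 2E/3 = 38, F = 15 + 6 = 21.

38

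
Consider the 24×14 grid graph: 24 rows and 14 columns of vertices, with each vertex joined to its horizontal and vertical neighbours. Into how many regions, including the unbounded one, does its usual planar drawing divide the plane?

The grid has V = 24·14 = 336 vertices and E = 24·13 + 14·23 = 634 edges.
F = 2 − V + E = 2 − 336 + 634 = 300.

300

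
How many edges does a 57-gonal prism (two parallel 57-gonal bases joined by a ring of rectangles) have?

171

A prism on an n-gon has two n-gon bases and n rectangular sides: V = 2·57 = 114, E = 3·57 = 171, F = 57 + 2 = 59.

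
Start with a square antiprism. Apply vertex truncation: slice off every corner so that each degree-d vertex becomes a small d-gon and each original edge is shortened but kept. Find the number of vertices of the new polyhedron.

The base solid has V = 8, E = 16, F = 10.
Truncation replaces each original edge-end by a new vertex, so V′ = 2E = 32.
Each original edge survives, and each old vertex of degree d contributes d new edges; summing degrees gives Σd = 2E, so E′ = E + 2E = 3E = 48.
Each original face survives and each original vertex becomes one new face: F′ = F + V = 18.

32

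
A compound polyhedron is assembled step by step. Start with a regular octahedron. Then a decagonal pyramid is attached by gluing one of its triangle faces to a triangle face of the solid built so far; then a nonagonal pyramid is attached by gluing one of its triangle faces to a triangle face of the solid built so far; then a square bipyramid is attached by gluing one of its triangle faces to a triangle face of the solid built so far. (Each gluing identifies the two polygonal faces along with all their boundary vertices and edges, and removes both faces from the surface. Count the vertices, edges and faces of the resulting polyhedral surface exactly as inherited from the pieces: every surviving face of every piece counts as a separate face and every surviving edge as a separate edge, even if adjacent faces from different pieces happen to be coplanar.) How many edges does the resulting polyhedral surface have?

53

A regular octahedron: V=6, E=12, F=8.
Attach a decagonal pyramid (V=11, E=20, F=11) along a 3-gon: merge 3 vertices and 3 edges, delete both glued faces → V=14, E=29, F=17.
Attach a nonagonal pyramid (V=10, E=18, F=10) along a 3-gon: merge 3 vertices and 3 edges, delete both glued faces → V=21, E=44, F=25.
Attach a square bipyramid (V=6, E=12, F=8) along a 3-gon: merge 3 vertices and 3 edges, delete both glued faces → V=24, E=53, F=31.
Check: V − E + F = 24 − 53 + 31 = 2.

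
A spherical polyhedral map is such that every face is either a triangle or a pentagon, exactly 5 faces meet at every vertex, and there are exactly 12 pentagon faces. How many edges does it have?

150

Let x be the number of triangles; then F = 12 + x.
Edge–face incidences: 2E = 5·12 + 3·x = 60 + 3x.
Every vertex has degree 5, so 5V = 2E.
Euler: V − E + F = 2 ⇒ (2E)/5 − E + (12 + x) = 2.
Multiply by 10: 2·(2E) − 5·(2E) + 10·(12 + x) = 20, i.e. 120 + 10x − 3·(60 + 3x) = 20.
Collecting terms: x − 60 = 20, so x = 80.
Then 2E = 60 + 3·80 = 300, so E = 150, V = 2E/5 = 60, F = 12 + 80 = 92.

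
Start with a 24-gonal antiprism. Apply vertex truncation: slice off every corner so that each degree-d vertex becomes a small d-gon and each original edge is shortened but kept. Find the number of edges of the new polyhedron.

The base solid has V = 48, E = 96, F = 50.
Truncation replaces each original edge-end by a new vertex, so V′ = 2E = 192.
Each original edge survives, and each old vertex of degree d contributes d new edges; summing degrees gives Σd = 2E, so E′ = E + 2E = 3E = 288.
Each original face survives and each original vertex becomes one new face: F′ = F + V = 98.

288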